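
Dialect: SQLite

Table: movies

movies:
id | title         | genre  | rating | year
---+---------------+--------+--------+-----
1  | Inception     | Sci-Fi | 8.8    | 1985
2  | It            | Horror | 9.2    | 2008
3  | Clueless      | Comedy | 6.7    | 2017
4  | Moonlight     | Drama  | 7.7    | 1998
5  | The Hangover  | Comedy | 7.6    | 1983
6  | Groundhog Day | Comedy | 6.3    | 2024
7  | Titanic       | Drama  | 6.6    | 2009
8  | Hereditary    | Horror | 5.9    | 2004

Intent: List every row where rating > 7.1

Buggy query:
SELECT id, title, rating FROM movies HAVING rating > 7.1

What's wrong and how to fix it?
Bug: HAVING filters the output of aggregation, but this query has no GROUP BY and no aggregate functions, so SQLite rejects it (HAVING clause on a non-aggregate query); the condition here is per row

Fix: Use WHERE for row-level filtering

Corrected query:
SELECT id, title, rating FROM movies WHERE rating > 7.1

Result:
id | title        | rating
---+--------------+-------
1  | Inception    | 8.8   
2  | It           | 9.2   
4  | Moonlight    | 7.7   
5  | The Hangover | 7.6   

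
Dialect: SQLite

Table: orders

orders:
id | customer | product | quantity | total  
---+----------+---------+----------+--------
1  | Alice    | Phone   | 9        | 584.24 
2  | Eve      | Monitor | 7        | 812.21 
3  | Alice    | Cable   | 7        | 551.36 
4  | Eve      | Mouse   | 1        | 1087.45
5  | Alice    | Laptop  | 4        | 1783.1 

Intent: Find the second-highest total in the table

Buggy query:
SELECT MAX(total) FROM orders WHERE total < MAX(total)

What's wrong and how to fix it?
Bug: The inner MAX is an aggregate inside WHERE, which is not allowed

Fix: Compute the overall MAX in a subquery, then take MAX of rows below it

Corrected query:
SELECT MAX(total) FROM orders WHERE total < (SELECT MAX(total) FROM orders)

Result:
MAX(total)
----------
1087.45   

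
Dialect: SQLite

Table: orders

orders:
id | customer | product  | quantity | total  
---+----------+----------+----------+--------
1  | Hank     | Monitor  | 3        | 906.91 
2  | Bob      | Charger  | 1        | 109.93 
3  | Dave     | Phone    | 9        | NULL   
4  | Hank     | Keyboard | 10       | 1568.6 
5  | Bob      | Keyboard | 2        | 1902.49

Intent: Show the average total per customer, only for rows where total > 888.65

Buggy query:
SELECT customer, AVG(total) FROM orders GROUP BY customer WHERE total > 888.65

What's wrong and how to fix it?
Bug: WHERE cannot follow GROUP BY

Fix: Move the WHERE clause before GROUP BY

Corrected query:
SELECT customer, AVG(total) FROM orders WHERE total > 888.65 GROUP BY customer

Result:
customer | AVG(total)
---------+-----------
Bob      | 1902.49   
Hank     | 1237.755  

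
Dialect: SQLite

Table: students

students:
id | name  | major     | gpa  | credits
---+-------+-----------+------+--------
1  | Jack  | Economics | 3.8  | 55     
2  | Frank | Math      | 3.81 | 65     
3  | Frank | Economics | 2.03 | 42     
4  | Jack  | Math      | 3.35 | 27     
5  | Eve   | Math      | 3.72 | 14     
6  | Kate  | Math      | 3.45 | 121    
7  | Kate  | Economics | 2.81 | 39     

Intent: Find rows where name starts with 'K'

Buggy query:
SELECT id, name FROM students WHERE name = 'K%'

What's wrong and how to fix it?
Bug: '=' compares the literal string including the % character; pattern matching needs LIKE

Fix: Use LIKE for wildcard pattern matching

Corrected query:
SELECT id, name FROM students WHERE name LIKE 'K%'

Result:
id | name
---+-----
6  | Kate
7  | Kate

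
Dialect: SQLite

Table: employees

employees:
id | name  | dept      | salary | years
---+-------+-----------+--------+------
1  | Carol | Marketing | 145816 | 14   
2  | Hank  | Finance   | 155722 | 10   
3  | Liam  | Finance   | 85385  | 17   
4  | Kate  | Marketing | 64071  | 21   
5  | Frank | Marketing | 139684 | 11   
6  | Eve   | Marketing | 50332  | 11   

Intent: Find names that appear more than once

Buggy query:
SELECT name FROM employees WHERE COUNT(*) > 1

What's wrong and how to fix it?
Bug: COUNT(*) is an aggregate and cannot be used in WHERE

Fix: GROUP BY name, then filter groups with HAVING COUNT(*) > 1

Corrected query:
SELECT name FROM employees GROUP BY name HAVING COUNT(*) > 1

Result:
(no rows)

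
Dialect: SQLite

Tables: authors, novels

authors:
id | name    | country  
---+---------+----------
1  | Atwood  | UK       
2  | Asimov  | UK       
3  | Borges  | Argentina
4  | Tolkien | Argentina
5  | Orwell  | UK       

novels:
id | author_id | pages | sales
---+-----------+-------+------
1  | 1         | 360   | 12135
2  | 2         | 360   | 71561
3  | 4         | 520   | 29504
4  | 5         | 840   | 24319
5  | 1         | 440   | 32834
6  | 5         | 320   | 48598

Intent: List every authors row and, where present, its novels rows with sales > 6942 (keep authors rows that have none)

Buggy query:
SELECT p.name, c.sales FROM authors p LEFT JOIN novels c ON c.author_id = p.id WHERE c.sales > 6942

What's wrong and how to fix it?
Bug: Filtering c.sales in WHERE discards the NULL rows produced by LEFT JOIN, turning it into an inner join

Fix: Put 'c.sales > 6942' in the JOIN's ON clause instead of WHERE

Corrected query:
SELECT p.name, c.sales FROM authors p LEFT JOIN novels c ON c.author_id = p.id AND c.sales > 6942

Result:
name    | sales
--------+------
Atwood  | 12135
Atwood  | 32834
Asimov  | 71561
Borges  | NULL 
Tolkien | 29504
Orwell  | 24319
Orwell  | 48598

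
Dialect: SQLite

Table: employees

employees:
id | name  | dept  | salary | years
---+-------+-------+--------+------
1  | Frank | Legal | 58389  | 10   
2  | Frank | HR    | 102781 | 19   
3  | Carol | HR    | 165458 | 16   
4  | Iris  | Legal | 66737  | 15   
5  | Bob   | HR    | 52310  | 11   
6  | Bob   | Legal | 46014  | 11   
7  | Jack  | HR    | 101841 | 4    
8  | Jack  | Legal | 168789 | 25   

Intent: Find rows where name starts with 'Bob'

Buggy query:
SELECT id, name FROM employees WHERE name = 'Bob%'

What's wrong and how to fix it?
Bug: Wildcards only work with LIKE; '=' treats '%' as a literal character

Fix: Replace '=' with LIKE so 'Bob%' is treated as a pattern

Corrected query:
SELECT id, name FROM employees WHERE name LIKE 'Bob%'

Result:
id | name
---+-----
5  | Bob 
6  | Bob 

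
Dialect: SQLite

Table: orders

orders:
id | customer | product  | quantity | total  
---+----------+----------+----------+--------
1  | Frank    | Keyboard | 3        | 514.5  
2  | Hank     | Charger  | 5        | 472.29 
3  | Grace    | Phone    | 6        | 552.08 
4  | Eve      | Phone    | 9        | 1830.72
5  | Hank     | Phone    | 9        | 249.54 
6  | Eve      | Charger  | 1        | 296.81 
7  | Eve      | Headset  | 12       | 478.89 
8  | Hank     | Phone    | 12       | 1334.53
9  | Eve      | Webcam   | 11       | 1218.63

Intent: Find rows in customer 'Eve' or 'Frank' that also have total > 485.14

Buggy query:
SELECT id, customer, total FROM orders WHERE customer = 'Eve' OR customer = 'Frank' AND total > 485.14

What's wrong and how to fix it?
Bug: Without parentheses, AND is evaluated before OR, so the total filter only applies to the 'Frank' branch

Fix: Group the OR with parentheses (or use IN), then AND the threshold

Corrected query:
SELECT id, customer, total FROM orders WHERE (customer = 'Eve' OR customer = 'Frank') AND total > 485.14

Result:
id | customer | total  
---+----------+--------
1  | Frank    | 514.5  
4  | Eve      | 1830.72
9  | Eve      | 1218.63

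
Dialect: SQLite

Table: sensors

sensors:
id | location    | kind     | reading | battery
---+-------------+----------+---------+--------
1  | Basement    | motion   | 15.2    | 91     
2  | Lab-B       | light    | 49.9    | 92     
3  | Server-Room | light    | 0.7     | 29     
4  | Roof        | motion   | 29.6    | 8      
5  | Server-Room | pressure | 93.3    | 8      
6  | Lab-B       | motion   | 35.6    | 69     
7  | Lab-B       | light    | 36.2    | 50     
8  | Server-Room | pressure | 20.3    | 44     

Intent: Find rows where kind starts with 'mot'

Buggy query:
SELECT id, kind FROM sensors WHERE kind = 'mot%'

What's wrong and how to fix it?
Bug: Wildcards only work with LIKE; '=' treats '%' as a literal character

Fix: Use LIKE for wildcard pattern matching

Corrected query:
SELECT id, kind FROM sensors WHERE kind LIKE 'mot%'

Result:
id | kind  
---+-------
1  | motion
4  | motion
6  | motion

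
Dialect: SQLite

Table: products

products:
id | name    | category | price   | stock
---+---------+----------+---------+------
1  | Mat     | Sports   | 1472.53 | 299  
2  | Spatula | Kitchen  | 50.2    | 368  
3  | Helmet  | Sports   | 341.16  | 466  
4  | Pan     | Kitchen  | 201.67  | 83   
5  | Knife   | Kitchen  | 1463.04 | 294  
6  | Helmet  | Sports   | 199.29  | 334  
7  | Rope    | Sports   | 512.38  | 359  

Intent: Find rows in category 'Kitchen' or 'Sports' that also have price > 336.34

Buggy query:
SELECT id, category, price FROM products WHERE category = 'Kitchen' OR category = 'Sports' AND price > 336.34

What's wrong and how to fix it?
Bug: AND binds tighter than OR, so this parses as category = 'Kitchen' OR (category = 'Sports' AND price > 336.34)

Fix: Group the OR with parentheses (or use IN), then AND the threshold

Corrected query:
SELECT id, category, price FROM products WHERE (category = 'Kitchen' OR category = 'Sports') AND price > 336.34

Result:
id | category | price  
---+----------+--------
1  | Sports   | 1472.53
3  | Sports   | 341.16 
5  | Kitchen  | 1463.04
7  | Sports   | 512.38 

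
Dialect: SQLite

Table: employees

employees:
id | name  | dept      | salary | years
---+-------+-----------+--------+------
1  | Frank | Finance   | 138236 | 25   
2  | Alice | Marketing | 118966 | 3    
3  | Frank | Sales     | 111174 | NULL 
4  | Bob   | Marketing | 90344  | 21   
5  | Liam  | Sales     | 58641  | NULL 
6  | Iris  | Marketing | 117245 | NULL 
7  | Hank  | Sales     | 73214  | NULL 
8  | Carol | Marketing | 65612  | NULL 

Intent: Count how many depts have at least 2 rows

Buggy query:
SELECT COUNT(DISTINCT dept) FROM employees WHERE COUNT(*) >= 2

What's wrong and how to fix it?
Bug: WHERE filters individual rows, not groups, so a group-level COUNT is invalid there

Fix: Group first with HAVING COUNT(*) >= 2, then COUNT the resulting groups

Corrected query:
SELECT COUNT(*) FROM (SELECT dept FROM employees GROUP BY dept HAVING COUNT(*) >= 2)

Result:
COUNT(*)
--------
2       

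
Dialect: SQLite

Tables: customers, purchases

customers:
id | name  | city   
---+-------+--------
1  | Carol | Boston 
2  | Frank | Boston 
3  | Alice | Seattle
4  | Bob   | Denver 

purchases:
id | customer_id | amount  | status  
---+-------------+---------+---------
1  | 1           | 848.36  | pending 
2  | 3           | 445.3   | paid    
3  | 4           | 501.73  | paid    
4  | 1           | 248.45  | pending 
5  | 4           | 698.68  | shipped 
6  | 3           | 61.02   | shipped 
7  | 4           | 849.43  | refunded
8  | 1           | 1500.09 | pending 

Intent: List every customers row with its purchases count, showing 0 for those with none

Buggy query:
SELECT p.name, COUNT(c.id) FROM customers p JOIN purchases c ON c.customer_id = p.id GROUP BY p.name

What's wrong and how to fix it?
Bug: INNER JOIN drops customers rows that have no matching purchases rows

Fix: Switch to LEFT JOIN to retain unmatched parent rows

Corrected query:
SELECT p.name, COUNT(c.id) FROM customers p LEFT JOIN purchases c ON c.customer_id = p.id GROUP BY p.name

Result:
name  | COUNT(c.id)
------+------------
Alice | 2          
Bob   | 3          
Carol | 3          
Frank | 0          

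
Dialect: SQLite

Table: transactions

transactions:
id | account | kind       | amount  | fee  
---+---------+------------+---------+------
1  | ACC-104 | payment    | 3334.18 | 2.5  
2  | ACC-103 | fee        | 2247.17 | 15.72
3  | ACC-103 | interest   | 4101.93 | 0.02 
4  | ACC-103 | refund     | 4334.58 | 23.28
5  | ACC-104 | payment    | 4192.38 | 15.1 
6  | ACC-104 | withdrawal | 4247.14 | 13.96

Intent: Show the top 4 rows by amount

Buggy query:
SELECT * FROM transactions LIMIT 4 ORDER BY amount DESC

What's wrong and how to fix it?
Bug: ORDER BY cannot follow LIMIT; LIMIT is the final clause

Fix: Swap the clauses: ORDER BY first, then LIMIT

Corrected query:
SELECT * FROM transactions ORDER BY amount DESC LIMIT 4

Result:
id | account | kind       | amount  | fee  
---+---------+------------+---------+------
4  | ACC-103 | refund     | 4334.58 | 23.28
6  | ACC-104 | withdrawal | 4247.14 | 13.96
5  | ACC-104 | payment    | 4192.38 | 15.1 
3  | ACC-103 | interest   | 4101.93 | 0.02 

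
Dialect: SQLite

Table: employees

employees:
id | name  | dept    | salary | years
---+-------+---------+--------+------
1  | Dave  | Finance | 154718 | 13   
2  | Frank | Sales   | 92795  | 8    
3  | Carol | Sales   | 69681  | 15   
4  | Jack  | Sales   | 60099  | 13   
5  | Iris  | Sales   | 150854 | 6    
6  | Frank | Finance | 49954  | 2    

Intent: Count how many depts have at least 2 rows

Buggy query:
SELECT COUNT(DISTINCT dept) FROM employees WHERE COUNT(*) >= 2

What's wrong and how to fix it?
Bug: WHERE filters individual rows, not groups, so a group-level COUNT is invalid there

Fix: Group first with HAVING COUNT(*) >= 2, then COUNT the resulting groups

Corrected query:
SELECT COUNT(*) FROM (SELECT dept FROM employees GROUP BY dept HAVING COUNT(*) >= 2)

Result:
COUNT(*)
--------
2       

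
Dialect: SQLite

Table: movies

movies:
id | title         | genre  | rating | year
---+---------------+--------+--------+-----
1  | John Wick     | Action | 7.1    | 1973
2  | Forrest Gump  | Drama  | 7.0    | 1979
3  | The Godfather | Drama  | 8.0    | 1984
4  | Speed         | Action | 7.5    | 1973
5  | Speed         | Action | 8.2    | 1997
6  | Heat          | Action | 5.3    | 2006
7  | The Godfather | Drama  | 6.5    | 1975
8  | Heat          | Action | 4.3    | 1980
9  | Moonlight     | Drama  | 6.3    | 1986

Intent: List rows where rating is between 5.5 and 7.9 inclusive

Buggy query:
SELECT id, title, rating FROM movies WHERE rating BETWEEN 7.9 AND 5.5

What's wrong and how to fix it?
Bug: The bounds are reversed; BETWEEN a AND b requires a <= b to match anything

Fix: Swap the bounds so the smaller value comes first

Corrected query:
SELECT id, title, rating FROM movies WHERE rating BETWEEN 5.5 AND 7.9

Result:
id | title         | rating
---+---------------+-------
1  | John Wick     | 7.1   
2  | Forrest Gump  | 7     
4  | Speed         | 7.5   
7  | The Godfather | 6.5   
9  | Moonlight     | 6.3   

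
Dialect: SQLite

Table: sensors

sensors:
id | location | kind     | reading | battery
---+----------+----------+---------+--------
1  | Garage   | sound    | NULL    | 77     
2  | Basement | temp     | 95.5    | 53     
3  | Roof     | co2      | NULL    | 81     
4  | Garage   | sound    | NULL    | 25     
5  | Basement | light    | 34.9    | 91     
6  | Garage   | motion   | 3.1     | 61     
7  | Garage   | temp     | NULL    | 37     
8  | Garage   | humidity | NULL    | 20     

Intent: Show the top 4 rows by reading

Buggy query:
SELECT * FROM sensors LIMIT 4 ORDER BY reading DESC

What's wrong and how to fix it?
Bug: LIMIT must come after ORDER BY

Fix: Swap the clauses: ORDER BY first, then LIMIT

Corrected query:
SELECT * FROM sensors ORDER BY reading DESC LIMIT 4

Result:
id | location | kind   | reading | battery
---+----------+--------+---------+--------
2  | Basement | temp   | 95.5    | 53     
5  | Basement | light  | 34.9    | 91     
6  | Garage   | motion | 3.1     | 61     
1  | Garage   | sound  | NULL    | 77     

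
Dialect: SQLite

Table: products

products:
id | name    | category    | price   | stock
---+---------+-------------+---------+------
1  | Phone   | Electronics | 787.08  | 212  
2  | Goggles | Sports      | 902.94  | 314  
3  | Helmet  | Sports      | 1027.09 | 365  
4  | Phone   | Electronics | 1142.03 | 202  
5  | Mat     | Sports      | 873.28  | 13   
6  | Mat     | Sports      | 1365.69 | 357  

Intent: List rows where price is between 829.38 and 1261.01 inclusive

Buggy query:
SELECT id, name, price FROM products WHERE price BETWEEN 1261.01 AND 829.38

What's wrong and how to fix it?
Bug: BETWEEN expects the lower bound first; with 1261.01 AND 829.38 the range is empty

Fix: Swap the bounds so the smaller value comes first

Corrected query:
SELECT id, name, price FROM products WHERE price BETWEEN 829.38 AND 1261.01

Result:
id | name    | price  
---+---------+--------
2  | Goggles | 902.94 
3  | Helmet  | 1027.09
4  | Phone   | 1142.03
5  | Mat     | 873.28 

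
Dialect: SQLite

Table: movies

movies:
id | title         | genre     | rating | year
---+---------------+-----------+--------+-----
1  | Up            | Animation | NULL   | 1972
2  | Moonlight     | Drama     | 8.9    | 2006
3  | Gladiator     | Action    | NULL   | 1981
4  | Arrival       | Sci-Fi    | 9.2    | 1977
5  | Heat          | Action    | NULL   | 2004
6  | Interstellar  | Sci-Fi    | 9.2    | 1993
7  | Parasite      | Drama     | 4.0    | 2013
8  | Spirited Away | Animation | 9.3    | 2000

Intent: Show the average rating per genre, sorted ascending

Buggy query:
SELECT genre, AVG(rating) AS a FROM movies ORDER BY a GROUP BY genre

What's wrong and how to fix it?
Bug: ORDER BY appears before GROUP BY; SQL clause order requires GROUP BY first

Fix: Reorder: SELECT … FROM … GROUP BY … ORDER BY …

Corrected query:
SELECT genre, AVG(rating) AS a FROM movies GROUP BY genre ORDER BY a

Result:
genre     | a   
----------+-----
Action    | NULL
Drama     | 6.45
Sci-Fi    | 9.2 
Animation | 9.3 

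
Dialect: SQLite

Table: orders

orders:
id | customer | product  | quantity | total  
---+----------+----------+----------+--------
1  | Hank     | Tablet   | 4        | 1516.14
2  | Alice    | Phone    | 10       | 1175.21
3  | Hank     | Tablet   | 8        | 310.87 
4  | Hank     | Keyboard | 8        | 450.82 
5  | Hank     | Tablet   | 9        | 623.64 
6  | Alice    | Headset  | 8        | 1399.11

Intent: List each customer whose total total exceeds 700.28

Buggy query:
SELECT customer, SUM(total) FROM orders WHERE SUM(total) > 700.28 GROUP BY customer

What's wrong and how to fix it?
Bug: Aggregate functions cannot appear in a WHERE clause

Fix: Move the aggregate condition to a HAVING clause

Corrected query:
SELECT customer, SUM(total) FROM orders GROUP BY customer HAVING SUM(total) > 700.28

Result:
customer | SUM(total)
---------+-----------
Alice    | 2574.32   
Hank     | 2901.47   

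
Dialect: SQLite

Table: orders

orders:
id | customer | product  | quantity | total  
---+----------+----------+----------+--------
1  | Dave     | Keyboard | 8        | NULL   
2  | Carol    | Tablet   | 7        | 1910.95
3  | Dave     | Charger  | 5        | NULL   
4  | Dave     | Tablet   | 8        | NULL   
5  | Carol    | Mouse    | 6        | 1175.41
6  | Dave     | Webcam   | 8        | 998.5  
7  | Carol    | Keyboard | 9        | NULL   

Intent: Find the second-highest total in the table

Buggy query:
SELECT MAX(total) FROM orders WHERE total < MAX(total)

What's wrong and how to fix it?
Bug: The inner MAX is an aggregate inside WHERE, which is not allowed

Fix: Compute the overall MAX in a subquery, then take MAX of rows below it

Corrected query:
SELECT MAX(total) FROM orders WHERE total < (SELECT MAX(total) FROM orders)

Result:
MAX(total)
----------
1175.41   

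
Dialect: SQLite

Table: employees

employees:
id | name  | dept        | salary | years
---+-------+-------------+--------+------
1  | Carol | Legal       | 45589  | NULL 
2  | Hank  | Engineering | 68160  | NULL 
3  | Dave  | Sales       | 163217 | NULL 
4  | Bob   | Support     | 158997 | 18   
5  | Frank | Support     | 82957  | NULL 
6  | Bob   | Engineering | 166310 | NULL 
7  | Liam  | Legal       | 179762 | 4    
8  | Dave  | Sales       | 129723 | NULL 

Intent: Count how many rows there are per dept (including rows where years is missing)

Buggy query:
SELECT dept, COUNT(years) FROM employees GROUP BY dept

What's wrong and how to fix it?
Bug: COUNT(years) skips NULLs, so groups with missing years are undercounted

Fix: Use COUNT(*) to count all rows regardless of NULL

Corrected query:
SELECT dept, COUNT(*) FROM employees GROUP BY dept

Result:
dept        | COUNT(*)
------------+---------
Engineering | 2       
Legal       | 2       
Sales       | 2       
Support     | 2       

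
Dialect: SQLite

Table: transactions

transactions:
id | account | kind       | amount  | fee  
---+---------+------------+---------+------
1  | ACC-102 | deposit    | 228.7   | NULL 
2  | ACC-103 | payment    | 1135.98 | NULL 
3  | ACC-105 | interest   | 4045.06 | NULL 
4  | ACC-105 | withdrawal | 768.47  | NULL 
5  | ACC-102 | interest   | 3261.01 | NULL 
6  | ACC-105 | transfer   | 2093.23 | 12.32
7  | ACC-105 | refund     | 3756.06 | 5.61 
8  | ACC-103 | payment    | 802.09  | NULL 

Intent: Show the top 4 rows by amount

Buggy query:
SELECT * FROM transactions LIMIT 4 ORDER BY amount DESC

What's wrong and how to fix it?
Bug: LIMIT must come after ORDER BY

Fix: Swap the clauses: ORDER BY first, then LIMIT

Corrected query:
SELECT * FROM transactions ORDER BY amount DESC LIMIT 4

Result:
id | account | kind     | amount  | fee  
---+---------+----------+---------+------
3  | ACC-105 | interest | 4045.06 | NULL 
7  | ACC-105 | refund   | 3756.06 | 5.61 
5  | ACC-102 | interest | 3261.01 | NULL 
6  | ACC-105 | transfer | 2093.23 | 12.32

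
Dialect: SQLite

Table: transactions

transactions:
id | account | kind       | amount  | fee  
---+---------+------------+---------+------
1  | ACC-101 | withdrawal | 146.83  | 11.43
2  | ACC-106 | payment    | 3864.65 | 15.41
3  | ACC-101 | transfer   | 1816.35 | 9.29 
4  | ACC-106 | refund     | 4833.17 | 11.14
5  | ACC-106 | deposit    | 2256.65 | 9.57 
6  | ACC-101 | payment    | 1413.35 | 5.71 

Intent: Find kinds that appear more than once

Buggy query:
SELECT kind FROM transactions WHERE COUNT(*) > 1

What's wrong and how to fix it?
Bug: COUNT(*) is an aggregate and cannot be used in WHERE

Fix: GROUP BY kind, then filter groups with HAVING COUNT(*) > 1

Corrected query:
SELECT kind FROM transactions GROUP BY kind HAVING COUNT(*) > 1

Result:
kind   
-------
payment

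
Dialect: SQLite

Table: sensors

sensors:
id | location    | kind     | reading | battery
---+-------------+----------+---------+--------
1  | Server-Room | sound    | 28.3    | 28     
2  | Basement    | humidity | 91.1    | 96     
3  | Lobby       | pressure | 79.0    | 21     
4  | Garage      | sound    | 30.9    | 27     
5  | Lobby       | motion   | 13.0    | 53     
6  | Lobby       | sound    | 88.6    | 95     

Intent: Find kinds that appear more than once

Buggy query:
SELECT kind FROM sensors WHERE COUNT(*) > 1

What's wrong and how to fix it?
Bug: WHERE can't reference COUNT(*); aggregates are computed after WHERE

Fix: GROUP BY kind, then filter groups with HAVING COUNT(*) > 1

Corrected query:
SELECT kind FROM sensors GROUP BY kind HAVING COUNT(*) > 1

Result:
kind 
-----
sound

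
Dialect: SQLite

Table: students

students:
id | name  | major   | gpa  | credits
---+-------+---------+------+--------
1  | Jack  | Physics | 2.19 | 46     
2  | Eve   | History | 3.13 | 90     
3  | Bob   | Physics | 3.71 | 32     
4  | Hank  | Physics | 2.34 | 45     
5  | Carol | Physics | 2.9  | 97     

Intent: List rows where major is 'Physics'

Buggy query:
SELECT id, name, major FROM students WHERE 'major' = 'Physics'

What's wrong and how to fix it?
Bug: Single quotes denote string literals in SQL; the column name is being compared as a constant string

Fix: Reference the column as major without single quotes

Corrected query:
SELECT id, name, major FROM students WHERE major = 'Physics'

Result:
id | name  | major  
---+-------+--------
1  | Jack  | Physics
3  | Bob   | Physics
4  | Hank  | Physics
5  | Carol | Physics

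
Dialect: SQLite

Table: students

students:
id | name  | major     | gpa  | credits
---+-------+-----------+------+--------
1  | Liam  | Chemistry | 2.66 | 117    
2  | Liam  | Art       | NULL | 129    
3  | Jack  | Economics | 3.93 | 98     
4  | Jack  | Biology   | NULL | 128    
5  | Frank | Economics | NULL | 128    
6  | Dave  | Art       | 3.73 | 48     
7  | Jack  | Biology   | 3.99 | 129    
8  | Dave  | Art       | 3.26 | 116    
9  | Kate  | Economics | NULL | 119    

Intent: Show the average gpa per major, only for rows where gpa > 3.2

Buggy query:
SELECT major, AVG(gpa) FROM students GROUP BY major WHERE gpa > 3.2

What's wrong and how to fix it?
Bug: WHERE cannot follow GROUP BY

Fix: Move the WHERE clause before GROUP BY

Corrected query:
SELECT major, AVG(gpa) FROM students WHERE gpa > 3.2 GROUP BY major

Result:
major     | AVG(gpa)
----------+---------
Art       | 3.495   
Biology   | 3.99    
Economics | 3.93    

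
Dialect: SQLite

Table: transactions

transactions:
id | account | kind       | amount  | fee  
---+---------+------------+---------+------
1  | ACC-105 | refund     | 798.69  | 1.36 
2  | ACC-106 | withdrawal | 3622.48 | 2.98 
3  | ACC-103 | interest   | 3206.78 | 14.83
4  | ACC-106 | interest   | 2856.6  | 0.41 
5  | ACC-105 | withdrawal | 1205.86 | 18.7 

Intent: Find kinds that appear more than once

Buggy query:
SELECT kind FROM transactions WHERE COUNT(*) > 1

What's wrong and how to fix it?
Bug: COUNT(*) is an aggregate and cannot be used in WHERE

Fix: Group first, then use HAVING for the count condition

Corrected query:
SELECT kind FROM transactions GROUP BY kind HAVING COUNT(*) > 1

Result:
kind      
----------
interest  
withdrawal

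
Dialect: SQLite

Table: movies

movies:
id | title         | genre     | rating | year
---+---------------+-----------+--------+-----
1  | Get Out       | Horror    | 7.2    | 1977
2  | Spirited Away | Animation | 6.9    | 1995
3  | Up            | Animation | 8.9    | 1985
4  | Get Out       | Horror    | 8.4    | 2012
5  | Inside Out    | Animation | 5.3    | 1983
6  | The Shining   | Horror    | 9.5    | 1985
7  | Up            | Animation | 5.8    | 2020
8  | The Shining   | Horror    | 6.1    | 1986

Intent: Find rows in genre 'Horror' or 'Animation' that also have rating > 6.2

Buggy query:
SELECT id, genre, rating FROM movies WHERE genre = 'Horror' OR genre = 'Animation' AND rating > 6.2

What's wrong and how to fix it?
Bug: AND binds tighter than OR, so this parses as genre = 'Horror' OR (genre = 'Animation' AND rating > 6.2)

Fix: Group the OR with parentheses (or use IN), then AND the threshold

Corrected query:
SELECT id, genre, rating FROM movies WHERE (genre = 'Horror' OR genre = 'Animation') AND rating > 6.2

Result:
id | genre     | rating
---+-----------+-------
1  | Horror    | 7.2   
2  | Animation | 6.9   
3  | Animation | 8.9   
4  | Horror    | 8.4   
6  | Horror    | 9.5   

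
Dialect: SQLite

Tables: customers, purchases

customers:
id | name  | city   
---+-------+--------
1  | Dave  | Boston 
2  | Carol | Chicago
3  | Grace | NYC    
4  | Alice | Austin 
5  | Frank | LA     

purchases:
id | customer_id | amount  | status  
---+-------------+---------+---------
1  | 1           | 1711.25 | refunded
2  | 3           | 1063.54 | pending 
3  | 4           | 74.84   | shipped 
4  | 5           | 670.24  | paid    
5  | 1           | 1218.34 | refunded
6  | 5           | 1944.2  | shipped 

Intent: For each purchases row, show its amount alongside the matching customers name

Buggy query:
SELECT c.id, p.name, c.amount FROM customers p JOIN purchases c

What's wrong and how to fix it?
Bug: Missing join condition: each purchases row is matched to all customers rows instead of just its own

Fix: Add ON c.customer_id = p.id to the JOIN

Corrected query:
SELECT c.id, p.name, c.amount FROM customers p JOIN purchases c ON c.customer_id = p.id

Result:
id | name  | amount 
---+-------+--------
1  | Dave  | 1711.25
2  | Grace | 1063.54
3  | Alice | 74.84  
4  | Frank | 670.24 
5  | Dave  | 1218.34
6  | Frank | 1944.2 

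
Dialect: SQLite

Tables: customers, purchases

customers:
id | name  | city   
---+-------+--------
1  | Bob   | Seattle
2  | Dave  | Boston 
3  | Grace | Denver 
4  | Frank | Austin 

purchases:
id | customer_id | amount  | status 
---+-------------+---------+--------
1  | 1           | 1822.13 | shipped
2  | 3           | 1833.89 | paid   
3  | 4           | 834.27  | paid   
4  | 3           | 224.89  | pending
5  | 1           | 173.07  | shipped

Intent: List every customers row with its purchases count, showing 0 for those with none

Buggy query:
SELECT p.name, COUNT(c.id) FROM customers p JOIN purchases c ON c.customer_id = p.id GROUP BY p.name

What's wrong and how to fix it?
Bug: INNER JOIN drops customers rows that have no matching purchases rows

Fix: Use LEFT JOIN so parents without children still appear (COUNT(c.id) gives 0)

Corrected query:
SELECT p.name, COUNT(c.id) FROM customers p LEFT JOIN purchases c ON c.customer_id = p.id GROUP BY p.name

Result:
name  | COUNT(c.id)
------+------------
Bob   | 2          
Dave  | 0          
Frank | 1          
Grace | 2          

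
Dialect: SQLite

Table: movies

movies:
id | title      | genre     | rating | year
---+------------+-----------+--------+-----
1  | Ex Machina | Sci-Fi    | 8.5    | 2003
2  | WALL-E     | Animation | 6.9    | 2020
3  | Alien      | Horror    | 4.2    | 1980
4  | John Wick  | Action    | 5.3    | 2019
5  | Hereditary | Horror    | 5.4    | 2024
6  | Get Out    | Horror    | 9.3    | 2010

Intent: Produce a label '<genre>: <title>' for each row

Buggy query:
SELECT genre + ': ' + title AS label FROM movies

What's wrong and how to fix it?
Bug: SQLite uses || for string concatenation; + coerces text to numbers (yielding 0)

Fix: Replace + with || to concatenate text

Corrected query:
SELECT genre || ': ' || title AS label FROM movies

Result:
label             
------------------
Sci-Fi: Ex Machina
Animation: WALL-E 
Horror: Alien     
Action: John Wick 
Horror: Hereditary
Horror: Get Out   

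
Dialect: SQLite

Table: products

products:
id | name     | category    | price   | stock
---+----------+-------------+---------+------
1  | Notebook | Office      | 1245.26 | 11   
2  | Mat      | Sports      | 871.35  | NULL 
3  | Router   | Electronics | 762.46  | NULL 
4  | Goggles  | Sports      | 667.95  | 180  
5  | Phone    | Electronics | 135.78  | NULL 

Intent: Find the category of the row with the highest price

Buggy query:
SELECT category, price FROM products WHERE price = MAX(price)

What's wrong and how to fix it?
Bug: MAX(price) is an aggregate and cannot be used directly in WHERE

Fix: Use a subquery: WHERE price = (SELECT MAX(price) FROM products)

Corrected query:
SELECT category, price FROM products WHERE price = (SELECT MAX(price) FROM products)

Result:
category | price  
---------+--------
Office   | 1245.26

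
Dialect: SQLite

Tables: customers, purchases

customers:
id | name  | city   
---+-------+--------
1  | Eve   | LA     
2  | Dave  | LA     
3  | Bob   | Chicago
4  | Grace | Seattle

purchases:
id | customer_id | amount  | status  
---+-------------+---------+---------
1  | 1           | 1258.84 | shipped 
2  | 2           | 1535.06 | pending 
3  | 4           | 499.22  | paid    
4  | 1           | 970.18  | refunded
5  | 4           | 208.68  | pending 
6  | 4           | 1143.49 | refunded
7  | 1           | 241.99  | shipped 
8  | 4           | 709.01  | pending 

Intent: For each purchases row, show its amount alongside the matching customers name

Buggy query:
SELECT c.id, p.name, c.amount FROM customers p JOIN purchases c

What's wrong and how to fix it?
Bug: JOIN with no ON clause produces a cartesian product; every purchases row pairs with every customers row

Fix: Add ON c.customer_id = p.id to the JOIN

Corrected query:
SELECT c.id, p.name, c.amount FROM customers p JOIN purchases c ON c.customer_id = p.id

Result:
id | name  | amount 
---+-------+--------
1  | Eve   | 1258.84
2  | Dave  | 1535.06
3  | Grace | 499.22 
4  | Eve   | 970.18 
5  | Grace | 208.68 
6  | Grace | 1143.49
7  | Eve   | 241.99 
8  | Grace | 709.01 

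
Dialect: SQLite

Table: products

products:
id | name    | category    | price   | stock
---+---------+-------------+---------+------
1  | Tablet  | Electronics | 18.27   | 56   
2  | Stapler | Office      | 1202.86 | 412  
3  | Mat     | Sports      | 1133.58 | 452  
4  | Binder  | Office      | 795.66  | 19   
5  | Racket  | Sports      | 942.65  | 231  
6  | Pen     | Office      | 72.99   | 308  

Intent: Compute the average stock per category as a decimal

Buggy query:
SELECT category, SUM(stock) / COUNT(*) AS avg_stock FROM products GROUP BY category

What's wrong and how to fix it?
Bug: Both operands are integers, so '/' performs integer division and truncates

Fix: Multiply by 1.0 (or CAST to REAL) to force floating-point division

Corrected query:
SELECT category, SUM(stock) * 1.0 / COUNT(*) AS avg_stock FROM products GROUP BY category

Result:
category    | avg_stock 
------------+-----------
Electronics | 56        
Office      | 246.333333
Sports      | 341.5     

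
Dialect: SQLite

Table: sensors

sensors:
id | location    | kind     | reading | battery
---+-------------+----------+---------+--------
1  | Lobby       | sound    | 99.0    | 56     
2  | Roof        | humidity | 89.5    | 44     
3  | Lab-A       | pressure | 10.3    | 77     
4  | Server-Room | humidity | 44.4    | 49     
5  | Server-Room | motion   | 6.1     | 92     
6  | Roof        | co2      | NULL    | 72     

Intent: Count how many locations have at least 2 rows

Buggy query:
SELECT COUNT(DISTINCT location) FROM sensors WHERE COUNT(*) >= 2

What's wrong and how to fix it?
Bug: COUNT(*) cannot appear in WHERE; the per-group count doesn't exist yet

Fix: Group first with HAVING COUNT(*) >= 2, then COUNT the resulting groups

Corrected query:
SELECT COUNT(*) FROM (SELECT location FROM sensors GROUP BY location HAVING COUNT(*) >= 2)

Result:
COUNT(*)
--------
2       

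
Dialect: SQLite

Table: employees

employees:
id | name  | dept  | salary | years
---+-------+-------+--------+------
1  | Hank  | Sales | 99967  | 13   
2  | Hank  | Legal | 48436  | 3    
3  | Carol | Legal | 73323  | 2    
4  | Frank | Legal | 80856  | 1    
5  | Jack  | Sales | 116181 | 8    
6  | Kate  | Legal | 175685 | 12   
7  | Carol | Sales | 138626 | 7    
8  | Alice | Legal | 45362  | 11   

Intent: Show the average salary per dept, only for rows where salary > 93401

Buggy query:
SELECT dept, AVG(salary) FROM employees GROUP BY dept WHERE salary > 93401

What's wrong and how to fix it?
Bug: Row-level WHERE must come before GROUP BY in the clause order

Fix: Move the WHERE clause before GROUP BY

Corrected query:
SELECT dept, AVG(salary) FROM employees WHERE salary > 93401 GROUP BY dept

Result:
dept  | AVG(salary)
------+------------
Legal | 175685     
Sales | 118258     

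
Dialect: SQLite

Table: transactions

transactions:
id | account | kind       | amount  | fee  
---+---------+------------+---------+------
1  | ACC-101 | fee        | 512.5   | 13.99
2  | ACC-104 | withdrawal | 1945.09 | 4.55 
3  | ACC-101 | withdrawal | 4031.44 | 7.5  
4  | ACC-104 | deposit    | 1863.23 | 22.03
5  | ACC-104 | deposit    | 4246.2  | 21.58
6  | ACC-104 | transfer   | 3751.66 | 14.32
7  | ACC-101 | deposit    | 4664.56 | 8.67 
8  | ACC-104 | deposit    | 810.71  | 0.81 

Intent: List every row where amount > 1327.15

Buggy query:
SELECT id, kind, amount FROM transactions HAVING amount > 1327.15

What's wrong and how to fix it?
Bug: HAVING filters the output of aggregation, but this query has no GROUP BY and no aggregate functions, so SQLite rejects it (HAVING clause on a non-aggregate query); the condition here is per row

Fix: Use WHERE for row-level filtering

Corrected query:
SELECT id, kind, amount FROM transactions WHERE amount > 1327.15

Result:
id | kind       | amount 
---+------------+--------
2  | withdrawal | 1945.09
3  | withdrawal | 4031.44
4  | deposit    | 1863.23
5  | deposit    | 4246.2 
6  | transfer   | 3751.66
7  | deposit    | 4664.56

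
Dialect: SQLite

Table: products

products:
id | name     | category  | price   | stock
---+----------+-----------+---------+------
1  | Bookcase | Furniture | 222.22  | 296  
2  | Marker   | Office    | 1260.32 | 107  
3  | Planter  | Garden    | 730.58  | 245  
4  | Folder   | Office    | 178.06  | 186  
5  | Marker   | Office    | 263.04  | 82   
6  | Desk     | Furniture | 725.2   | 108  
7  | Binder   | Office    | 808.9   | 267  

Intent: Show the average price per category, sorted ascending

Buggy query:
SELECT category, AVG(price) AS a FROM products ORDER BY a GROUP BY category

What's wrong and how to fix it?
Bug: ORDER BY appears before GROUP BY; SQL clause order requires GROUP BY first

Fix: Move ORDER BY to the end, after GROUP BY

Corrected query:
SELECT category, AVG(price) AS a FROM products GROUP BY category ORDER BY a

Result:
category  | a     
----------+-------
Furniture | 473.71
Office    | 627.58
Garden    | 730.58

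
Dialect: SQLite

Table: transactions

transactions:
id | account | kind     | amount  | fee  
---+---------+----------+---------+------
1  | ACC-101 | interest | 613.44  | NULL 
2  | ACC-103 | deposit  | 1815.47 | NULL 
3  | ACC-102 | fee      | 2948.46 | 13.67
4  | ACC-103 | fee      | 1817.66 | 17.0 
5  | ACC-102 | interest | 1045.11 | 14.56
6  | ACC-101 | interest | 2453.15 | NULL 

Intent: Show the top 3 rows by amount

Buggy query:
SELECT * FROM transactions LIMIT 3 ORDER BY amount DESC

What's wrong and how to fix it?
Bug: LIMIT must come after ORDER BY

Fix: Swap the clauses: ORDER BY first, then LIMIT

Corrected query:
SELECT * FROM transactions ORDER BY amount DESC LIMIT 3

Result:
id | account | kind     | amount  | fee  
---+---------+----------+---------+------
3  | ACC-102 | fee      | 2948.46 | 13.67
6  | ACC-101 | interest | 2453.15 | NULL 
4  | ACC-103 | fee      | 1817.66 | 17   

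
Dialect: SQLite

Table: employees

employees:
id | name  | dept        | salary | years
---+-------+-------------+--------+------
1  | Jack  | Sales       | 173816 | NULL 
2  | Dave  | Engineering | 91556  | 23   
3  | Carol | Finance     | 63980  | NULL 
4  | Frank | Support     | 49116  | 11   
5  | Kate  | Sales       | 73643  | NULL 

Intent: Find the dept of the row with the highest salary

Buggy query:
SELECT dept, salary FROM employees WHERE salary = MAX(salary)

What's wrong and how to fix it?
Bug: MAX(salary) is an aggregate and cannot be used directly in WHERE

Fix: Wrap MAX in a scalar subquery so WHERE compares against a single value

Corrected query:
SELECT dept, salary FROM employees WHERE salary = (SELECT MAX(salary) FROM employees)

Result:
dept  | salary
------+-------
Sales | 173816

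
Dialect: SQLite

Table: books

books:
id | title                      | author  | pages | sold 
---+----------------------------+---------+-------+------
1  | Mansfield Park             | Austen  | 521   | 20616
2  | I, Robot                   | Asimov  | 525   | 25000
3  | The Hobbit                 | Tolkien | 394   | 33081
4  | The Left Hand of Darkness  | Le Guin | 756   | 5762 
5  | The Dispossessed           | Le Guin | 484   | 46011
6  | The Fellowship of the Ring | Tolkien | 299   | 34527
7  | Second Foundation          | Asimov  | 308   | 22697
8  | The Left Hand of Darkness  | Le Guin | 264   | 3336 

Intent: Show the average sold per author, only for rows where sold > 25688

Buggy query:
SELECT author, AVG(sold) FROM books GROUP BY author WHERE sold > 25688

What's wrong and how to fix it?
Bug: WHERE cannot follow GROUP BY

Fix: Place WHERE between FROM and GROUP BY

Corrected query:
SELECT author, AVG(sold) FROM books WHERE sold > 25688 GROUP BY author

Result:
author  | AVG(sold)
--------+----------
Le Guin | 46011    
Tolkien | 33804    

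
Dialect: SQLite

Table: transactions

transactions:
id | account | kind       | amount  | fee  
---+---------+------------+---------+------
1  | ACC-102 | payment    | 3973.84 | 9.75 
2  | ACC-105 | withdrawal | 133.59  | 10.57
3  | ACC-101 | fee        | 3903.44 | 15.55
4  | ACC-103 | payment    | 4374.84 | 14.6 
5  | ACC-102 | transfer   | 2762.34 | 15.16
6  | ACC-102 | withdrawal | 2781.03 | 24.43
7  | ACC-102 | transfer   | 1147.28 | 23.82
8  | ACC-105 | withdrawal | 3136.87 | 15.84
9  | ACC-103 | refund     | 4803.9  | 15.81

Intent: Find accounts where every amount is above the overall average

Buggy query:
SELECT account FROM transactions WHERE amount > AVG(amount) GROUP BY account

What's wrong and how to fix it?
Bug: AVG() is an aggregate; it can't sit directly in WHERE

Fix: Use a subquery for AVG and a HAVING MIN(...) filter so the condition holds for every row in the group

Corrected query:
SELECT account FROM transactions GROUP BY account HAVING MIN(amount) > (SELECT AVG(amount) FROM transactions)

Result:
account
-------
ACC-101
ACC-103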